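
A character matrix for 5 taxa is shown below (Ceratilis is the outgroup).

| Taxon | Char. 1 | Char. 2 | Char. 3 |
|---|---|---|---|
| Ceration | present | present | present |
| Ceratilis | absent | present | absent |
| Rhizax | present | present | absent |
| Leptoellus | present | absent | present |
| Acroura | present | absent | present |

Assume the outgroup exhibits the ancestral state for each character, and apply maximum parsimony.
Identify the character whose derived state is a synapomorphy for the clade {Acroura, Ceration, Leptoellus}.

Char. 3

Character polarity is set by the outgroup: the derived state is whichever differs from the outgroup's state, so for Char. 2 the derived state is 'absent', and for the remaining characters it is 'present'.
Char. 1 (derived state 'present') is shared by all ingroup taxa — unites the whole ingroup.
Char. 2 (derived state 'absent') is shared by Acroura and Leptoellus — a synapomorphy uniting that clade.
Char. 3: derived state 'present' in Acroura, Ceration, and Leptoellus only — synapomorphy for {Acroura, Ceration, Leptoellus}.
Most parsimonious ingroup topology: (Rhizax,((Leptoellus,Acroura),Ceration)).
The clade {Acroura, Ceration, Leptoellus} is supported by Char. 3: its derived state 'present' occurs in exactly those taxa and in no other taxon (including the outgroup).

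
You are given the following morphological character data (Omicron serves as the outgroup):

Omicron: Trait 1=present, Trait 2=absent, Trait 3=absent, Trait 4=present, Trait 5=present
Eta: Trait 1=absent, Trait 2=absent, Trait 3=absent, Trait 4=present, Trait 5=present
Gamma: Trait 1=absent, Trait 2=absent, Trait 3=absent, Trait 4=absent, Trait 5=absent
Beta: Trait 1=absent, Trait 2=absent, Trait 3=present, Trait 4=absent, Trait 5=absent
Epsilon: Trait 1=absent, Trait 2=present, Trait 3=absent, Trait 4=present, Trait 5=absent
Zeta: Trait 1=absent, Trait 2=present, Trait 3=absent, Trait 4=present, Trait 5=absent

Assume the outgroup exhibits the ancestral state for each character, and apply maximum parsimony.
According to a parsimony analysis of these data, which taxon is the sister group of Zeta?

Epsilon

Character polarity is set by the outgroup: the derived state is whichever differs from the outgroup's state, so for Trait 1, Trait 4, Trait 5 the derived state is 'absent', and for the remaining characters it is 'present'.
Trait 1 (derived state 'absent') is shared by all ingroup taxa — unites the whole ingroup.
Only Epsilon and Zeta show the derived state 'present' for Trait 2, supporting them as a clade.
Trait 3: derived state 'present' in Beta only — an autapomorphy, so it tells us nothing about relationships among taxa.
Only Beta and Gamma show the derived state 'absent' for Trait 4, supporting them as a clade.
Trait 5: derived state 'absent' in Beta, Epsilon, Gamma, and Zeta only — synapomorphy for {Beta, Epsilon, Gamma, Zeta}.
Most parsimonious ingroup topology: (Eta,((Gamma,Beta),(Epsilon,Zeta))).
Zeta and Epsilon form a cherry on this tree, so they are sister taxa.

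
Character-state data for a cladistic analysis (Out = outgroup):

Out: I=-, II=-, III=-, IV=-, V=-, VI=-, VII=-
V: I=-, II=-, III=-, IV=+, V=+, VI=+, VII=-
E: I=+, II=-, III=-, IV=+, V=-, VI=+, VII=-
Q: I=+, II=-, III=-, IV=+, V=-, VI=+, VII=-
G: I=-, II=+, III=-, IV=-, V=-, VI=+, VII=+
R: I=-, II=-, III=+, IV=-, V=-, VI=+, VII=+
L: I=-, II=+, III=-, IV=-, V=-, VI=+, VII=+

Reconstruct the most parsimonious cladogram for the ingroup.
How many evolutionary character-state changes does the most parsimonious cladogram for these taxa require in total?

7

The outgroup has state '-' for every character, so '+' is the derived state throughout.
I: derived state '+' in E and Q only — synapomorphy for {E, Q}.
II: derived state '+' in G and L only — synapomorphy for {G, L}.
III: derived state '+' in R only — an autapomorphy, so it tells us nothing about relationships among taxa.
IV: derived state '+' in E, Q, and V only — synapomorphy for {E, Q, V}.
V (derived state '+') is unique to V (autapomorphy; uninformative for grouping).
VI (derived state '+') is shared by all ingroup taxa — unites the whole ingroup.
VII (derived state '+') is shared by G, L, and R — a synapomorphy uniting that clade.
Most parsimonious ingroup topology: ((V,(E,Q)),((G,L),R)).
Changes per character on this tree: I: 1; II: 1; III: 1; IV: 1; V: 1; VI: 1; VII: 1.
Total = 7.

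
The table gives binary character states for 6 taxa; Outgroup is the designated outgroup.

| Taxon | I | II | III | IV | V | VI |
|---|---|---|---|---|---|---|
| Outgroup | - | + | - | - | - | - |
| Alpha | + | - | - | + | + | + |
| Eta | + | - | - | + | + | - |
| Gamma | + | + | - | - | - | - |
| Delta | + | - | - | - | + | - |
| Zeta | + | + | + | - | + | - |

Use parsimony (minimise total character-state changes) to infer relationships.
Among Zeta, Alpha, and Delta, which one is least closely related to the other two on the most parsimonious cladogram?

Character polarity is set by the outgroup: the derived state is whichever differs from the outgroup's state, so for II the derived state is '-', and for the remaining characters it is '+'.
I (derived state '+') is shared by all ingroup taxa — unites the whole ingroup.
Only Alpha, Delta, and Eta show the derived state '-' for II, supporting them as a clade.
III: derived state '+' in Zeta only — an autapomorphy, so it tells us nothing about relationships among taxa.
IV: derived state '+' in Alpha and Eta only — synapomorphy for {Alpha, Eta}.
V (derived state '+') is shared by Alpha, Delta, Eta, and Zeta — a synapomorphy uniting that clade.
VI: derived state '+' in Alpha only — an autapomorphy, so it tells us nothing about relationships among taxa.
Most parsimonious ingroup topology: ((((Alpha,Eta),Delta),Zeta),Gamma).
Delta and Alpha share a more recent common ancestor with each other than either does with Zeta, so Zeta is the least closely related of the three.

Zeta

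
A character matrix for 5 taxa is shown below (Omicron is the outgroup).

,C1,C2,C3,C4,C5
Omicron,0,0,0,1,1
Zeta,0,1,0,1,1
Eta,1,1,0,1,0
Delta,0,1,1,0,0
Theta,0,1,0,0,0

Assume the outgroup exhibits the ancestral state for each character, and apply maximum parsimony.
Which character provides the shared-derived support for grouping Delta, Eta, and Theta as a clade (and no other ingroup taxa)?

C5

Character polarity is set by the outgroup: the derived state is whichever differs from the outgroup's state, so for C4, C5 the derived state is '0', and for the remaining characters it is '1'.
C1 (derived state '1') is unique to Eta (autapomorphy; uninformative for grouping).
All ingroup taxa share the derived state '1' for C2; it defines the ingroup but does not resolve relationships within it.
C3: derived state '1' in Delta only — an autapomorphy, so it tells us nothing about relationships among taxa.
Only Delta and Theta show the derived state '0' for C4, supporting them as a clade.
C5 (derived state '0') is shared by Delta, Eta, and Theta — a synapomorphy uniting that clade.
Most parsimonious ingroup topology: (Zeta,(Eta,(Delta,Theta))).
The clade {Delta, Eta, Theta} is supported by C5: its derived state '0' occurs in exactly those taxa and in no other taxon (including the outgroup).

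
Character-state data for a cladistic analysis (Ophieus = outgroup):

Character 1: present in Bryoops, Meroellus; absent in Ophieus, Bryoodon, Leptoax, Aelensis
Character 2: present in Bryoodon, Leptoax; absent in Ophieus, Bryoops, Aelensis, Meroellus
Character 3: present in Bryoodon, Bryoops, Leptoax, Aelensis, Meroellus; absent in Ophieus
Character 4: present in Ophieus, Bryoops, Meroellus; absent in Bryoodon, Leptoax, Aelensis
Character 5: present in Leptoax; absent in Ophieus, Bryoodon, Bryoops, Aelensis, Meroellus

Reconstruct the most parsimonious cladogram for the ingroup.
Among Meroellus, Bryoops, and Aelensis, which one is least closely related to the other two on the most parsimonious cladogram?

Aelensis

Character polarity is set by the outgroup: the derived state is whichever differs from the outgroup's state, so for Character 4 the derived state is 'absent', and for the remaining characters it is 'present'.
Character 1: derived state 'present' in Bryoops and Meroellus only — synapomorphy for {Bryoops, Meroellus}.
Character 2: derived state 'present' in Bryoodon and Leptoax only — synapomorphy for {Bryoodon, Leptoax}.
All ingroup taxa share the derived state 'present' for Character 3; it defines the ingroup but does not resolve relationships within it.
Character 4: derived state 'absent' in Aelensis, Bryoodon, and Leptoax only — synapomorphy for {Aelensis, Bryoodon, Leptoax}.
Character 5 (derived state 'present') is unique to Leptoax (autapomorphy; uninformative for grouping).
Most parsimonious ingroup topology: (((Bryoodon,Leptoax),Aelensis),(Bryoops,Meroellus)).
Meroellus and Bryoops share a more recent common ancestor with each other than either does with Aelensis, so Aelensis is the least closely related of the three.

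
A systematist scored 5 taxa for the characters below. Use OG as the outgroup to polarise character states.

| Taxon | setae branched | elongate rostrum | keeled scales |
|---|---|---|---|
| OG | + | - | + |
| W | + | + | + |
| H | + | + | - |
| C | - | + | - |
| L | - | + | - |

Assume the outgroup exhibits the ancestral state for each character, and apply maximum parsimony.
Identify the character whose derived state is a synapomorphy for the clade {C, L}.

setae branched

Character polarity is set by the outgroup: the derived state is whichever differs from the outgroup's state, so for setae branched, keeled scales the derived state is '-', and for the remaining characters it is '+'.
Only C and L show the derived state '-' for setae branched, supporting them as a clade.
All ingroup taxa share the derived state '+' for elongate rostrum; it defines the ingroup but does not resolve relationships within it.
keeled scales: derived state '-' in C, H, and L only — synapomorphy for {C, H, L}.
Most parsimonious ingroup topology: (W,((C,L),H)).
The clade {C, L} is supported by setae branched: its derived state '-' occurs in exactly those taxa and in no other taxon (including the outgroup).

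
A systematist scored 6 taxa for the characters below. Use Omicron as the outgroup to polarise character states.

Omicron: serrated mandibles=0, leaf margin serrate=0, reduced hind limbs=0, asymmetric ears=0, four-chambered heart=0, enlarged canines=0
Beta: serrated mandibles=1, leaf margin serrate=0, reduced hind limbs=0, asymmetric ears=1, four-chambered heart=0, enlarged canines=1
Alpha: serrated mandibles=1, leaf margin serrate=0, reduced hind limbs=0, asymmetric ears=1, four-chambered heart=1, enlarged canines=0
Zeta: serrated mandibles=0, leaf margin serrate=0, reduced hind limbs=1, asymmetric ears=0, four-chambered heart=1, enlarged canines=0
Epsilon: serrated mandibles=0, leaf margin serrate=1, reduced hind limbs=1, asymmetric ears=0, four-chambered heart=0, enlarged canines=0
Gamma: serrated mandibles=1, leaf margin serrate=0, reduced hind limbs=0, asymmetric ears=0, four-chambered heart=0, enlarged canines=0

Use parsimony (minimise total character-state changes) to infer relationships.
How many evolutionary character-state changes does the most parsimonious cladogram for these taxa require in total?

The outgroup has state '0' for every character, so '1' is the derived state throughout.
Only Alpha, Beta, and Gamma show the derived state '1' for serrated mandibles, supporting them as a clade.
leaf margin serrate (derived state '1') is unique to Epsilon (autapomorphy; uninformative for grouping).
Only Epsilon and Zeta show the derived state '1' for reduced hind limbs, supporting them as a clade.
Only Alpha and Beta show the derived state '1' for asymmetric ears, supporting them as a clade.
four-chambered heart groups Alpha and Zeta, which is incompatible with the clades supported by the remaining characters; treating it as convergent (homoplasy) costs fewer steps than any alternative tree.
enlarged canines (derived state '1') is unique to Beta (autapomorphy; uninformative for grouping).
Most parsimonious ingroup topology: (((Beta,Alpha),Gamma),(Zeta,Epsilon)).
Changes per character on this tree: serrated mandibles: 1; leaf margin serrate: 1; reduced hind limbs: 1; asymmetric ears: 1; four-chambered heart: 2; enlarged canines: 1.
Total = 7.

7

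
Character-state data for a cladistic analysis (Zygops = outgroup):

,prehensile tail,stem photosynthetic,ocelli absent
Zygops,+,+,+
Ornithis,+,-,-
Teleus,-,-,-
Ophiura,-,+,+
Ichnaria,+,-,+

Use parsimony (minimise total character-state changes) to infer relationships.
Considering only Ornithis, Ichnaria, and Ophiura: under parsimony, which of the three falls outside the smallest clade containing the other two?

Ophiura

The outgroup has state '+' for every character, so '-' is the derived state throughout.
prehensile tail (state '-') occurs in Ophiura and Teleus but conflicts with the nesting implied by the other characters — most parsimoniously interpreted as homoplasy.
Only Ichnaria, Ornithis, and Teleus show the derived state '-' for stem photosynthetic, supporting them as a clade.
ocelli absent: derived state '-' in Ornithis and Teleus only — synapomorphy for {Ornithis, Teleus}.
Most parsimonious ingroup topology: (((Ornithis,Teleus),Ichnaria),Ophiura).
Ichnaria and Ornithis share a more recent common ancestor with each other than either does with Ophiura, so Ophiura is the least closely related of the three.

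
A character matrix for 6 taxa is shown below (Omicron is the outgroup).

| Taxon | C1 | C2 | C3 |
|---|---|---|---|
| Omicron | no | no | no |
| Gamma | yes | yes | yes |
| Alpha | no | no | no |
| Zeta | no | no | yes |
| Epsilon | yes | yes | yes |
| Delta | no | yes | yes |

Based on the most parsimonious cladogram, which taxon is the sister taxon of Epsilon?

Gamma

The outgroup has state 'no' for every character, so 'yes' is the derived state throughout.
Only Epsilon and Gamma show the derived state 'yes' for C1, supporting them as a clade.
C2 (derived state 'yes') is shared by Delta, Epsilon, and Gamma — a synapomorphy uniting that clade.
C3: derived state 'yes' in Delta, Epsilon, Gamma, and Zeta only — synapomorphy for {Delta, Epsilon, Gamma, Zeta}.
Most parsimonious ingroup topology: ((((Gamma,Epsilon),Delta),Zeta),Alpha).
Epsilon and Gamma form a cherry on this tree, so they are sister taxa.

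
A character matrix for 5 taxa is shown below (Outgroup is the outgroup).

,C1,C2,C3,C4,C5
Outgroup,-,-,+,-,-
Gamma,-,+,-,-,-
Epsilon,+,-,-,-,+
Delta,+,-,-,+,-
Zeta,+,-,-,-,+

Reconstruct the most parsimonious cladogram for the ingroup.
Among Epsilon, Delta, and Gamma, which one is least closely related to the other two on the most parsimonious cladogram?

Character polarity is set by the outgroup: the derived state is whichever differs from the outgroup's state, so for C3 the derived state is '-', and for the remaining characters it is '+'.
Only Delta, Epsilon, and Zeta show the derived state '+' for C1, supporting them as a clade.
C2: derived state '+' in Gamma only — an autapomorphy, so it tells us nothing about relationships among taxa.
C3 (derived state '-') is shared by all ingroup taxa — unites the whole ingroup.
C4 (derived state '+') is unique to Delta (autapomorphy; uninformative for grouping).
C5 (derived state '+') is shared by Epsilon and Zeta — a synapomorphy uniting that clade.
Most parsimonious ingroup topology: (Gamma,((Epsilon,Zeta),Delta)).
Delta and Epsilon share a more recent common ancestor with each other than either does with Gamma, so Gamma is the least closely related of the three.

Gamma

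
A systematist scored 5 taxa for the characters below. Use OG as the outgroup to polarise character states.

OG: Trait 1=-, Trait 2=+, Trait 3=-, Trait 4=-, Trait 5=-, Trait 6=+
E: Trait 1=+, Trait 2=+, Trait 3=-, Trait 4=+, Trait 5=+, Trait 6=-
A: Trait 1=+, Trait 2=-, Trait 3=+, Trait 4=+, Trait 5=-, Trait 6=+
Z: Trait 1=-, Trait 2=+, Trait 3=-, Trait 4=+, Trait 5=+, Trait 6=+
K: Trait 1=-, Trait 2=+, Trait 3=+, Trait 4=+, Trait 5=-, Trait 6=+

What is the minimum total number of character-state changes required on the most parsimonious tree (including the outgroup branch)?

Character polarity is set by the outgroup: the derived state is whichever differs from the outgroup's state, so for Trait 2, Trait 6 the derived state is '-', and for the remaining characters it is '+'.
Trait 1 (state '+') occurs in A and E but conflicts with the nesting implied by the other characters — most parsimoniously interpreted as homoplasy.
Trait 2 (derived state '-') is unique to A (autapomorphy; uninformative for grouping).
Only A and K show the derived state '+' for Trait 3, supporting them as a clade.
All ingroup taxa share the derived state '+' for Trait 4; it defines the ingroup but does not resolve relationships within it.
Trait 5: derived state '+' in E and Z only — synapomorphy for {E, Z}.
Trait 6: derived state '-' in E only — an autapomorphy, so it tells us nothing about relationships among taxa.
Most parsimonious ingroup topology: ((E,Z),(A,K)).
Changes per character on this tree: Trait 1: 2; Trait 2: 1; Trait 3: 1; Trait 4: 1; Trait 5: 1; Trait 6: 1.
Total = 7.

7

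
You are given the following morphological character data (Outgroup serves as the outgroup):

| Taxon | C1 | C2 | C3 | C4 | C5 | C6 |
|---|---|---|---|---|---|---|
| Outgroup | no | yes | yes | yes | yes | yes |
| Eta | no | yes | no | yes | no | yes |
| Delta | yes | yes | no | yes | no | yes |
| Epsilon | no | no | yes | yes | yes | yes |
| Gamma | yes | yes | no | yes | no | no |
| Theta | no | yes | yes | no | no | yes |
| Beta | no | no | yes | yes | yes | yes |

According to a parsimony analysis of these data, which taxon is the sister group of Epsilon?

Character polarity is set by the outgroup: the derived state is whichever differs from the outgroup's state, so for C2, C3, C4, C5, C6 the derived state is 'no', and for the remaining characters it is 'yes'.
Only Delta and Gamma show the derived state 'yes' for C1, supporting them as a clade.
Only Beta and Epsilon show the derived state 'no' for C2, supporting them as a clade.
Only Delta, Eta, and Gamma show the derived state 'no' for C3, supporting them as a clade.
C4: derived state 'no' in Theta only — an autapomorphy, so it tells us nothing about relationships among taxa.
Only Delta, Eta, Gamma, and Theta show the derived state 'no' for C5, supporting them as a clade.
C6 (derived state 'no') is unique to Gamma (autapomorphy; uninformative for grouping).
Most parsimonious ingroup topology: (((Eta,(Delta,Gamma)),Theta),(Epsilon,Beta)).
Epsilon and Beta form a cherry on this tree, so they are sister taxa.

Beta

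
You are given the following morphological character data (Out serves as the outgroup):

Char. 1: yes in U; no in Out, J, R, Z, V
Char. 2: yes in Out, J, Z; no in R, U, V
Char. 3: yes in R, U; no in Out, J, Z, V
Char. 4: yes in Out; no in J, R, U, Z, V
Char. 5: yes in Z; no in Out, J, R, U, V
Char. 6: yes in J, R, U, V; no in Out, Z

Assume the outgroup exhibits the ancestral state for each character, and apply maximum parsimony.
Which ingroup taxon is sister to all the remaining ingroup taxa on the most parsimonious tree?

Z

Character polarity is set by the outgroup: the derived state is whichever differs from the outgroup's state, so for Char. 2, Char. 4 the derived state is 'no', and for the remaining characters it is 'yes'.
Char. 1 (derived state 'yes') is unique to U (autapomorphy; uninformative for grouping).
Only R, U, and V show the derived state 'no' for Char. 2, supporting them as a clade.
Char. 3: derived state 'yes' in R and U only — synapomorphy for {R, U}.
Char. 4 (derived state 'no') is shared by all ingroup taxa — unites the whole ingroup.
Char. 5: derived state 'yes' in Z only — an autapomorphy, so it tells us nothing about relationships among taxa.
Only J, R, U, and V show the derived state 'yes' for Char. 6, supporting them as a clade.
Most parsimonious ingroup topology: (Z,(J,(V,(R,U)))).
Z is sister to the clade containing all other ingroup taxa, so it is the earliest-diverging (most basal) ingroup lineage.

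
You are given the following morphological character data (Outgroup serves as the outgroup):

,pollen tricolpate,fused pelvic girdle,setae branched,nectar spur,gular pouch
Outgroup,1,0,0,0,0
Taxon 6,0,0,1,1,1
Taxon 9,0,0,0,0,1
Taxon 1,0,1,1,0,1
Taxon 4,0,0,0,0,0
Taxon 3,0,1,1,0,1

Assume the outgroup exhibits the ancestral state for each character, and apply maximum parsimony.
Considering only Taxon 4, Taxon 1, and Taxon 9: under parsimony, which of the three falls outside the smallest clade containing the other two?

Taxon 4

Character polarity is set by the outgroup: the derived state is whichever differs from the outgroup's state, so for pollen tricolpate the derived state is '0', and for the remaining characters it is '1'.
All ingroup taxa share the derived state '0' for pollen tricolpate; it defines the ingroup but does not resolve relationships within it.
Only Taxon 1 and Taxon 3 show the derived state '1' for fused pelvic girdle, supporting them as a clade.
setae branched (derived state '1') is shared by Taxon 1, Taxon 3, and Taxon 6 — a synapomorphy uniting that clade.
nectar spur (derived state '1') is unique to Taxon 6 (autapomorphy; uninformative for grouping).
gular pouch: derived state '1' in Taxon 1, Taxon 3, Taxon 6, and Taxon 9 only — synapomorphy for {Taxon 1, Taxon 3, Taxon 6, Taxon 9}.
Most parsimonious ingroup topology: (((Taxon 6,(Taxon 1,Taxon 3)),Taxon 9),Taxon 4).
Taxon 1 and Taxon 9 share a more recent common ancestor with each other than either does with Taxon 4, so Taxon 4 is the least closely related of the three.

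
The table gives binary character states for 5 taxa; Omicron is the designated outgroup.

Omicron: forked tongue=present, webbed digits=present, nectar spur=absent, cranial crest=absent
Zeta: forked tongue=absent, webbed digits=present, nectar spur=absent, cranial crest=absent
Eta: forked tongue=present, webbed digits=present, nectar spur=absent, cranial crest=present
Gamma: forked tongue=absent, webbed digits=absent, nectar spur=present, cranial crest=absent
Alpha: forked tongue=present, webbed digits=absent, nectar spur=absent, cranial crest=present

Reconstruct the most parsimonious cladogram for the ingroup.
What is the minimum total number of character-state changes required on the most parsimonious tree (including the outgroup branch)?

5

Character polarity is set by the outgroup: the derived state is whichever differs from the outgroup's state, so for forked tongue, webbed digits the derived state is 'absent', and for the remaining characters it is 'present'.
forked tongue (derived state 'absent') is shared by Gamma and Zeta — a synapomorphy uniting that clade.
webbed digits (state 'absent') occurs in Alpha and Gamma but conflicts with the nesting implied by the other characters — most parsimoniously interpreted as homoplasy.
nectar spur (derived state 'present') is unique to Gamma (autapomorphy; uninformative for grouping).
cranial crest (derived state 'present') is shared by Alpha and Eta — a synapomorphy uniting that clade.
Most parsimonious ingroup topology: ((Zeta,Gamma),(Eta,Alpha)).
Changes per character on this tree: forked tongue: 1; webbed digits: 2; nectar spur: 1; cranial crest: 1.
Total = 5.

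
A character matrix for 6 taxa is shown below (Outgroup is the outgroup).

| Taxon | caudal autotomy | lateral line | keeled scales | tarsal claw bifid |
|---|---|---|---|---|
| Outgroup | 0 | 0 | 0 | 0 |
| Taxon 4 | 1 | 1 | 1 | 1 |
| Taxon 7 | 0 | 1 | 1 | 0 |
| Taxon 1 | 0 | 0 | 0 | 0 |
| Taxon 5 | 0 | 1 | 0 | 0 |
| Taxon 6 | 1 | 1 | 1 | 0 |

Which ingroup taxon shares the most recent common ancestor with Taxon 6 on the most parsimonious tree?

The outgroup has state '0' for every character, so '1' is the derived state throughout.
Only Taxon 4 and Taxon 6 show the derived state '1' for caudal autotomy, supporting them as a clade.
Only Taxon 4, Taxon 5, Taxon 6, and Taxon 7 show the derived state '1' for lateral line, supporting them as a clade.
keeled scales: derived state '1' in Taxon 4, Taxon 6, and Taxon 7 only — synapomorphy for {Taxon 4, Taxon 6, Taxon 7}.
tarsal claw bifid: derived state '1' in Taxon 4 only — an autapomorphy, so it tells us nothing about relationships among taxa.
Most parsimonious ingroup topology: ((((Taxon 4,Taxon 6),Taxon 7),Taxon 5),Taxon 1).
Taxon 6 and Taxon 4 form a cherry on this tree, so they are sister taxa.

Taxon 4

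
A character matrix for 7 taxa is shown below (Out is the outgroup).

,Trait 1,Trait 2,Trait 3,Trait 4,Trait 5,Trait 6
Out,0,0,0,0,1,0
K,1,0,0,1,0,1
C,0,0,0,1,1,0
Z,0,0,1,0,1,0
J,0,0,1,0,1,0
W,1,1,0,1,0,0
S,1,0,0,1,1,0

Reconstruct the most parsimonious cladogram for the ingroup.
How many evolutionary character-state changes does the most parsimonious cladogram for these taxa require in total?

6

Character polarity is set by the outgroup: the derived state is whichever differs from the outgroup's state, so for Trait 5 the derived state is '0', and for the remaining characters it is '1'.
Only K, S, and W show the derived state '1' for Trait 1, supporting them as a clade.
Trait 2: derived state '1' in W only — an autapomorphy, so it tells us nothing about relationships among taxa.
Trait 3 (derived state '1') is shared by J and Z — a synapomorphy uniting that clade.
Trait 4: derived state '1' in C, K, S, and W only — synapomorphy for {C, K, S, W}.
Trait 5: derived state '0' in K and W only — synapomorphy for {K, W}.
Trait 6 (derived state '1') is unique to K (autapomorphy; uninformative for grouping).
Most parsimonious ingroup topology: ((((K,W),S),C),(Z,J)).
Changes per character on this tree: Trait 1: 1; Trait 2: 1; Trait 3: 1; Trait 4: 1; Trait 5: 1; Trait 6: 1.
Total = 6.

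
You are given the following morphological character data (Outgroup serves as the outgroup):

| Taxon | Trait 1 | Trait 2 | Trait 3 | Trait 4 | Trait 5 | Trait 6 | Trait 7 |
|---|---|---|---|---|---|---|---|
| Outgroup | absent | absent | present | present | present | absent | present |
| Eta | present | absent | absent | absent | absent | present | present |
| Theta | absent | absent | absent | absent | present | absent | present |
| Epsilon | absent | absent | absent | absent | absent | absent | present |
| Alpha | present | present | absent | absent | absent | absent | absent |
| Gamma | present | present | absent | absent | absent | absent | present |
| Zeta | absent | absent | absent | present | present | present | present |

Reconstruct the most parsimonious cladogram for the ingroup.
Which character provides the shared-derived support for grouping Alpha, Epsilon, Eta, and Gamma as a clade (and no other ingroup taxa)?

Character polarity is set by the outgroup: the derived state is whichever differs from the outgroup's state, so for Trait 3, Trait 4, Trait 5, Trait 7 the derived state is 'absent', and for the remaining characters it is 'present'.
Only Alpha, Eta, and Gamma show the derived state 'present' for Trait 1, supporting them as a clade.
Only Alpha and Gamma show the derived state 'present' for Trait 2, supporting them as a clade.
Trait 3 (derived state 'absent') is shared by all ingroup taxa — unites the whole ingroup.
Only Alpha, Epsilon, Eta, Gamma, and Theta show the derived state 'absent' for Trait 4, supporting them as a clade.
Trait 5 (derived state 'absent') is shared by Alpha, Epsilon, Eta, and Gamma — a synapomorphy uniting that clade.
Trait 6 groups Eta and Zeta, which is incompatible with the clades supported by the remaining characters; treating it as convergent (homoplasy) costs fewer steps than any alternative tree.
Trait 7 (derived state 'absent') is unique to Alpha (autapomorphy; uninformative for grouping).
Most parsimonious ingroup topology: ((((Eta,(Alpha,Gamma)),Epsilon),Theta),Zeta).
The clade {Alpha, Epsilon, Eta, Gamma} is supported by Trait 5: its derived state 'absent' occurs in exactly those taxa and in no other taxon (including the outgroup).

Trait 5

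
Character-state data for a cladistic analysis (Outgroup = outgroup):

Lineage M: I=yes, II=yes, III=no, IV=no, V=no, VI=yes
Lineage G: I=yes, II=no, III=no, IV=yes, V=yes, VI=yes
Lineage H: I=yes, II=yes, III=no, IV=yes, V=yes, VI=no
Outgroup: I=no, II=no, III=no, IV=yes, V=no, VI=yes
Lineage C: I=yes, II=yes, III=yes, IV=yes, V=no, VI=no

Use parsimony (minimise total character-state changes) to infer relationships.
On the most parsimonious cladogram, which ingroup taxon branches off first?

Character polarity is set by the outgroup: the derived state is whichever differs from the outgroup's state, so for IV, VI the derived state is 'no', and for the remaining characters it is 'yes'.
All ingroup taxa share the derived state 'yes' for I; it defines the ingroup but does not resolve relationships within it.
II (derived state 'yes') is shared by Lineage C, Lineage H, and Lineage M — a synapomorphy uniting that clade.
III: derived state 'yes' in Lineage C only — an autapomorphy, so it tells us nothing about relationships among taxa.
IV (derived state 'no') is unique to Lineage M (autapomorphy; uninformative for grouping).
V groups Lineage G and Lineage H, which is incompatible with the clades supported by the remaining characters; treating it as convergent (homoplasy) costs fewer steps than any alternative tree.
VI (derived state 'no') is shared by Lineage C and Lineage H — a synapomorphy uniting that clade.
Most parsimonious ingroup topology: (Lineage G,((Lineage C,Lineage H),Lineage M)).
Lineage G is sister to the clade containing all other ingroup taxa, so it is the earliest-diverging (most basal) ingroup lineage.

Lineage G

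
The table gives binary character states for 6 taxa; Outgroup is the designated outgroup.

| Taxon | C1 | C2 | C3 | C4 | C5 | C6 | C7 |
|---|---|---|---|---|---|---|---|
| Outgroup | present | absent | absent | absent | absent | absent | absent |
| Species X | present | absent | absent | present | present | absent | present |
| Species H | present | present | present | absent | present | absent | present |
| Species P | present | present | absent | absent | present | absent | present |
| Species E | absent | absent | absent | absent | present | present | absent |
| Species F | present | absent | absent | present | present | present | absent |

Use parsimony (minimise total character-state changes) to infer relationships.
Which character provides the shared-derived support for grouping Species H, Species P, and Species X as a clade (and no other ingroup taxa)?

Character polarity is set by the outgroup: the derived state is whichever differs from the outgroup's state, so for C1 the derived state is 'absent', and for the remaining characters it is 'present'.
C1: derived state 'absent' in Species E only — an autapomorphy, so it tells us nothing about relationships among taxa.
C2: derived state 'present' in Species H and Species P only — synapomorphy for {Species H, Species P}.
C3: derived state 'present' in Species H only — an autapomorphy, so it tells us nothing about relationships among taxa.
C4 groups Species F and Species X, which is incompatible with the clades supported by the remaining characters; treating it as convergent (homoplasy) costs fewer steps than any alternative tree.
All ingroup taxa share the derived state 'present' for C5; it defines the ingroup but does not resolve relationships within it.
Only Species E and Species F show the derived state 'present' for C6, supporting them as a clade.
C7: derived state 'present' in Species H, Species P, and Species X only — synapomorphy for {Species H, Species P, Species X}.
Most parsimonious ingroup topology: ((Species X,(Species H,Species P)),(Species E,Species F)).
The clade {Species H, Species P, Species X} is supported by C7: its derived state 'present' occurs in exactly those taxa and in no other taxon (including the outgroup).

C7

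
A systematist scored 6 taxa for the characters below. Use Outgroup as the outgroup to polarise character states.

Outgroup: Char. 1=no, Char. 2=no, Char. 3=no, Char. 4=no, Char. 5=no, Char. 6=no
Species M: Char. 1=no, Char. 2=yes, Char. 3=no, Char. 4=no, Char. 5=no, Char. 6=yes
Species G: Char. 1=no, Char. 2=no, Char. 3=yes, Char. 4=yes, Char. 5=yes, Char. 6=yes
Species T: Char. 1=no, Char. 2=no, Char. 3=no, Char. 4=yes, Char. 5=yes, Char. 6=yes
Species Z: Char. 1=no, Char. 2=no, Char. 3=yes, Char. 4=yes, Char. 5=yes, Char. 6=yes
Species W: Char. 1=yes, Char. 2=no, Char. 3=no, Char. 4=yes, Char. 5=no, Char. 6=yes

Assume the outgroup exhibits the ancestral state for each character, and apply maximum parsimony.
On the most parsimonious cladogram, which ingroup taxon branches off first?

The outgroup has state 'no' for every character, so 'yes' is the derived state throughout.
Char. 1: derived state 'yes' in Species W only — an autapomorphy, so it tells us nothing about relationships among taxa.
Char. 2: derived state 'yes' in Species M only — an autapomorphy, so it tells us nothing about relationships among taxa.
Char. 3: derived state 'yes' in Species G and Species Z only — synapomorphy for {Species G, Species Z}.
Char. 4 (derived state 'yes') is shared by Species G, Species T, Species W, and Species Z — a synapomorphy uniting that clade.
Only Species G, Species T, and Species Z show the derived state 'yes' for Char. 5, supporting them as a clade.
Char. 6 (derived state 'yes') is shared by all ingroup taxa — unites the whole ingroup.
Most parsimonious ingroup topology: (Species M,(((Species G,Species Z),Species T),Species W)).
Species M is sister to the clade containing all other ingroup taxa, so it is the earliest-diverging (most basal) ingroup lineage.

Species M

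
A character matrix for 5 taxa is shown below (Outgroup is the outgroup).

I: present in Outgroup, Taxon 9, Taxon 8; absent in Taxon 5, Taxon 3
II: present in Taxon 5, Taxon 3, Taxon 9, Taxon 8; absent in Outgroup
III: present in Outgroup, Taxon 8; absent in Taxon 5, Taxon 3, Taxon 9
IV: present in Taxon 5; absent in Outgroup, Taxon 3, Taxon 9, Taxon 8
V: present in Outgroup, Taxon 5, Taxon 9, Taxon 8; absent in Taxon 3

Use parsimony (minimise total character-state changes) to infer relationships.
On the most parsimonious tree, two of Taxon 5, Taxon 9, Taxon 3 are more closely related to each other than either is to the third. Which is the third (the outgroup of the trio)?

Character polarity is set by the outgroup: the derived state is whichever differs from the outgroup's state, so for I, III, V the derived state is 'absent', and for the remaining characters it is 'present'.
Only Taxon 3 and Taxon 5 show the derived state 'absent' for I, supporting them as a clade.
II (derived state 'present') is shared by all ingroup taxa — unites the whole ingroup.
III: derived state 'absent' in Taxon 3, Taxon 5, and Taxon 9 only — synapomorphy for {Taxon 3, Taxon 5, Taxon 9}.
IV (derived state 'present') is unique to Taxon 5 (autapomorphy; uninformative for grouping).
V (derived state 'absent') is unique to Taxon 3 (autapomorphy; uninformative for grouping).
Most parsimonious ingroup topology: (((Taxon 5,Taxon 3),Taxon 9),Taxon 8).
Taxon 3 and Taxon 5 share a more recent common ancestor with each other than either does with Taxon 9, so Taxon 9 is the least closely related of the three.

Taxon 9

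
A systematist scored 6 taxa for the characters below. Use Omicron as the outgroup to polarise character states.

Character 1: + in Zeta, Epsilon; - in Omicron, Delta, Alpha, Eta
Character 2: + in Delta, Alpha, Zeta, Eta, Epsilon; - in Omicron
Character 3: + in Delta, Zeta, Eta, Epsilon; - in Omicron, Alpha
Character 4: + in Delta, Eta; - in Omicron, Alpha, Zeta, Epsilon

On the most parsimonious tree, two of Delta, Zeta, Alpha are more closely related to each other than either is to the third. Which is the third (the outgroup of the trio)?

Alpha

The outgroup has state '-' for every character, so '+' is the derived state throughout.
Character 1 (derived state '+') is shared by Epsilon and Zeta — a synapomorphy uniting that clade.
Character 2 (derived state '+') is shared by all ingroup taxa — unites the whole ingroup.
Character 3: derived state '+' in Delta, Epsilon, Eta, and Zeta only — synapomorphy for {Delta, Epsilon, Eta, Zeta}.
Character 4 (derived state '+') is shared by Delta and Eta — a synapomorphy uniting that clade.
Most parsimonious ingroup topology: (((Delta,Eta),(Epsilon,Zeta)),Alpha).
Delta and Zeta share a more recent common ancestor with each other than either does with Alpha, so Alpha is the least closely related of the three.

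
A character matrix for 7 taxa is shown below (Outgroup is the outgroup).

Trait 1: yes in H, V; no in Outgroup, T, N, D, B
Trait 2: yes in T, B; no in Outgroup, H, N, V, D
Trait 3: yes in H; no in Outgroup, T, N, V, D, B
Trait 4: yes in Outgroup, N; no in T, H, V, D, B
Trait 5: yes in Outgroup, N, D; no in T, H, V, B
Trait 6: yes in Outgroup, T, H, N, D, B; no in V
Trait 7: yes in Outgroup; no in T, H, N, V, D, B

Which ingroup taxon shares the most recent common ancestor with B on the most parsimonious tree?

Character polarity is set by the outgroup: the derived state is whichever differs from the outgroup's state, so for Trait 4, Trait 5, Trait 6, Trait 7 the derived state is 'no', and for the remaining characters it is 'yes'.
Trait 1: derived state 'yes' in H and V only — synapomorphy for {H, V}.
Only B and T show the derived state 'yes' for Trait 2, supporting them as a clade.
Trait 3: derived state 'yes' in H only — an autapomorphy, so it tells us nothing about relationships among taxa.
Only B, D, H, T, and V show the derived state 'no' for Trait 4, supporting them as a clade.
Trait 5: derived state 'no' in B, H, T, and V only — synapomorphy for {B, H, T, V}.
Trait 6: derived state 'no' in V only — an autapomorphy, so it tells us nothing about relationships among taxa.
All ingroup taxa share the derived state 'no' for Trait 7; it defines the ingroup but does not resolve relationships within it.
Most parsimonious ingroup topology: ((((T,B),(H,V)),D),N).
B and T form a cherry on this tree, so they are sister taxa.

T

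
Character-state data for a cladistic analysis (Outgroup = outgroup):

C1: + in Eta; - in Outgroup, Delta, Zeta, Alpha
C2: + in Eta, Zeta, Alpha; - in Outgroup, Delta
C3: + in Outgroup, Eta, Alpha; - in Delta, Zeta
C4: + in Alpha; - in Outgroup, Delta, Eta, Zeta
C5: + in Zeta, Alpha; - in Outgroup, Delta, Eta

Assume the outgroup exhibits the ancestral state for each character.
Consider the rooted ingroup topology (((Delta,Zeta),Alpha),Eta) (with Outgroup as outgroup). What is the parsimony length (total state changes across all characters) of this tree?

Map each character onto (((Delta,Zeta),Alpha),Eta) (rooted by Outgroup) and count the minimum state changes it requires (Fitch parsimony):
C1: 1; C2: 2; C3: 1; C4: 1; C5: 2.
Total tree length = 7.

7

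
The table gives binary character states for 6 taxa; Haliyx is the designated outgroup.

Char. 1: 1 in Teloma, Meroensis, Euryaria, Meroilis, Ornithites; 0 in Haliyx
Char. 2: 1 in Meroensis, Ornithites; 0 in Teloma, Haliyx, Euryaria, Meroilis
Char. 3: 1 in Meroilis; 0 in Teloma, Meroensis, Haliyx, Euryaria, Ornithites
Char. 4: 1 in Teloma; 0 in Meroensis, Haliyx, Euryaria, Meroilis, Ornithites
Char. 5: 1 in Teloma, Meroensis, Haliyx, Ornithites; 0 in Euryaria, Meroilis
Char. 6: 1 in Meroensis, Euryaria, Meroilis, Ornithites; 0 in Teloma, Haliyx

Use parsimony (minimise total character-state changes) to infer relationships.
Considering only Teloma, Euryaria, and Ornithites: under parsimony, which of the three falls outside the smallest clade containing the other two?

Teloma

Character polarity is set by the outgroup: the derived state is whichever differs from the outgroup's state, so for Char. 5 the derived state is '0', and for the remaining characters it is '1'.
All ingroup taxa share the derived state '1' for Char. 1; it defines the ingroup but does not resolve relationships within it.
Char. 2 (derived state '1') is shared by Meroensis and Ornithites — a synapomorphy uniting that clade.
Char. 3: derived state '1' in Meroilis only — an autapomorphy, so it tells us nothing about relationships among taxa.
Char. 4 (derived state '1') is unique to Teloma (autapomorphy; uninformative for grouping).
Only Euryaria and Meroilis show the derived state '0' for Char. 5, supporting them as a clade.
Char. 6 (derived state '1') is shared by Euryaria, Meroensis, Meroilis, and Ornithites — a synapomorphy uniting that clade.
Most parsimonious ingroup topology: (((Meroensis,Ornithites),(Euryaria,Meroilis)),Teloma).
Euryaria and Ornithites share a more recent common ancestor with each other than either does with Teloma, so Teloma is the least closely related of the three.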